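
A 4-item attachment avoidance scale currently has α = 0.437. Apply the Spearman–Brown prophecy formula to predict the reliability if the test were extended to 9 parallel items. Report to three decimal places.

Length factor m = 9/4 = 2.2500
α' = m·α / (1 + (m−1)·α)
   = 9/4 × 0.437 / (1 + (9/4 − 1) × 0.437)
   = 0.9832 / 1.5463 = 0.636

predicted reliability = 0.636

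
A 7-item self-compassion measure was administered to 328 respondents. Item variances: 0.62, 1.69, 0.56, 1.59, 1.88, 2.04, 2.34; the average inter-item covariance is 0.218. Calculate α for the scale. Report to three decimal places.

α = 0.537

Σσᵢ² = 0.62 + 1.69 + 0.56 + 1.59 + 1.88 + 2.04 + 2.34 = 10.72
Sum of the 21 distinct covariances = 21 × 0.218 = 4.578
σ²_total = Σσᵢ² + 2·Σcov = 10.72 + 2 × 4.578 = 19.876
α = (7/6)·(1 − 10.72/19.876) = 0.537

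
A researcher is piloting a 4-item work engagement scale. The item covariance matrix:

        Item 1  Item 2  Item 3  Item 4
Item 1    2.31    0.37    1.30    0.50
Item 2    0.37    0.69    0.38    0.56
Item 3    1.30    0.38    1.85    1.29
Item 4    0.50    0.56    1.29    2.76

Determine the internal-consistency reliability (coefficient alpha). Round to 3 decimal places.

ΣVar(i) = 2.31 + 0.69 + 1.85 + 2.76 = 7.61
Sum of off-diagonal covariances = 4.40
total variance = 7.61 + 2 × 4.40 = 16.41
α = (k/(k−1))·(1 − ΣVar(i)/total variance) = (4/3)·(1 − 7.61/16.41) = 0.715

coefficient alpha = 0.715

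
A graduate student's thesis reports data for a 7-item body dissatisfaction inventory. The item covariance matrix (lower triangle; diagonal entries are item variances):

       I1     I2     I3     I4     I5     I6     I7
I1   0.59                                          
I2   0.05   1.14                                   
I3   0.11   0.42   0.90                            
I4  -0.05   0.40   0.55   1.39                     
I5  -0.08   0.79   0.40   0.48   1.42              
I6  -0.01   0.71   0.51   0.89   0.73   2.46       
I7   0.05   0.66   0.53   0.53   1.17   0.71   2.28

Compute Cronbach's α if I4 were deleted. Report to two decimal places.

Remaining items: I1, I2, I3, I5, I6, I7 (k = 6).
Σσ²ᵢ = 0.59 + 1.14 + 0.90 + 1.42 + 2.46 + 2.28 = 8.79
σ²_total = 8.79 + 2 × 6.75 = 22.29
α (item deleted) = (6/5)·(1 − 8.79/22.29) = 0.73

Cronbach's α = 0.73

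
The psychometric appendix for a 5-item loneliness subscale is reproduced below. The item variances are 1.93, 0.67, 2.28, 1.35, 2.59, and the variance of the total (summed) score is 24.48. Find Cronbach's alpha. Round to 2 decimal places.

Cronbach's alpha = 0.80

ΣVar(i) = 1.93 + 0.67 + 2.28 + 1.35 + 2.59 = 8.82
α = (k/(k−1))·(1 − ΣVar(i)/Var(T)) = (5/4)·(1 − 8.82/24.48) = 0.80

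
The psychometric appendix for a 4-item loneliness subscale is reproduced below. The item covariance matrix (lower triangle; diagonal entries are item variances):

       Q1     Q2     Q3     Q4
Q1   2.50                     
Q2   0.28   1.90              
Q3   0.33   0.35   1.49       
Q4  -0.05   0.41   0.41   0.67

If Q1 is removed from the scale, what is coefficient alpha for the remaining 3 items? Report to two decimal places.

Remaining items: Q2, Q3, Q4 (k = 3).
ΣVar(i) = 1.90 + 1.49 + 0.67 = 4.06
σ²_T = 4.06 + 2 × 1.17 = 6.40
α (item deleted) = (3/2)·(1 − 4.06/6.40) = 0.55

α = 0.55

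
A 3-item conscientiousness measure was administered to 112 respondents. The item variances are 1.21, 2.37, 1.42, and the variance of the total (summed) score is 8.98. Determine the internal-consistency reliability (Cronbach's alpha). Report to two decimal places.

Σσᵢ² = 1.21 + 2.37 + 1.42 = 5.00
α = (k/(k−1))·(1 − Σσᵢ²/σ²_T) = (3/2)·(1 − 5.00/8.98) = 0.66

α = 0.66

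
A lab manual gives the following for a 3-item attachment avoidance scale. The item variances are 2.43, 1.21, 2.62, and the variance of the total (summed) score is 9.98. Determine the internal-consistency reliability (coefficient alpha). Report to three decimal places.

ΣVar(i) = 2.43 + 1.21 + 2.62 = 6.26
α = (k/(k−1))·(1 − ΣVar(i)/total variance) = (3/2)·(1 − 6.26/9.98) = 0.559

coefficient alpha = 0.559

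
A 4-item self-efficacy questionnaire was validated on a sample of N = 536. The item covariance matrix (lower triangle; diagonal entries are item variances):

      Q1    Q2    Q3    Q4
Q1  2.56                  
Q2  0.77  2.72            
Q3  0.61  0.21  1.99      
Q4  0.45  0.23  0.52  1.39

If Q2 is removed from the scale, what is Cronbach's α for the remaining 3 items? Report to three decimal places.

Remaining items: Q1, Q3, Q4 (k = 3).
sum of item variances = 2.56 + 1.99 + 1.39 = 5.94
Var(T) = 5.94 + 2 × 1.58 = 9.10
α (item deleted) = (3/2)·(1 − 5.94/9.10) = 0.521

α = 0.521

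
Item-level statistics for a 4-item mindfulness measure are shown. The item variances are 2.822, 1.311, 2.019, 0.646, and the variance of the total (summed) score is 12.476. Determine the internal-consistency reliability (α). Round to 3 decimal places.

Σσ²ᵢ = 2.822 + 1.311 + 2.019 + 0.646 = 6.798
α = (k/(k−1))·(1 − Σσ²ᵢ/total variance) = (4/3)·(1 − 6.798/12.476) = 0.607

α = 0.607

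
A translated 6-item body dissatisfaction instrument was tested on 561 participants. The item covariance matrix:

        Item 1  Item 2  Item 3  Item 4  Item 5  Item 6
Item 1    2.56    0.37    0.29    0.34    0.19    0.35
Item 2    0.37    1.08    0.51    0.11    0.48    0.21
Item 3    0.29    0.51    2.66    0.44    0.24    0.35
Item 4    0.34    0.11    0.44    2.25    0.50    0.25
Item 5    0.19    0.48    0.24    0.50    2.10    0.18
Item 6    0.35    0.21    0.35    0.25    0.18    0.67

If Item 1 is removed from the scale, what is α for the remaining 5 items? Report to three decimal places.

α = 0.534

Remaining items: Item 2, Item 3, Item 4, Item 5, Item 6 (k = 5).
ΣVar(i) = 1.08 + 2.66 + 2.25 + 2.10 + 0.67 = 8.76
total variance = 8.76 + 2 × 3.27 = 15.30
α (item deleted) = (5/4)·(1 − 8.76/15.30) = 0.534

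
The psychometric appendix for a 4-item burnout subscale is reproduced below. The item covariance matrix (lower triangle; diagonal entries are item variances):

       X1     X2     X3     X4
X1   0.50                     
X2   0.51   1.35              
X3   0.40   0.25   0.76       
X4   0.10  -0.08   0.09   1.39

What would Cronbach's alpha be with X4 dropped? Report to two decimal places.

Remaining items: X1, X2, X3 (k = 3).
Σσ²ᵢ = 0.50 + 1.35 + 0.76 = 2.61
σ²_T = 2.61 + 2 × 1.16 = 4.93
α (item deleted) = (3/2)·(1 − 2.61/4.93) = 0.71

Cronbach's alpha = 0.71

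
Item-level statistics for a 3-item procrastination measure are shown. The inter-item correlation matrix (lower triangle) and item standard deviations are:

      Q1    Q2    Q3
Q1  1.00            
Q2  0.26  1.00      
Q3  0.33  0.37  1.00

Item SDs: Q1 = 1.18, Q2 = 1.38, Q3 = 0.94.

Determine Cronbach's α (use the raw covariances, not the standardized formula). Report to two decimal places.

Σσ²ᵢ = 1.18² + 1.38² + 0.94² = 4.1804
Covariances σ_ij = r_ij · s_i · s_j:
  σ(Q1,Q2) = 0.26 × 1.18 × 1.38 = 0.4234
  σ(Q1,Q3) = 0.33 × 1.18 × 0.94 = 0.3660
  σ(Q2,Q3) = 0.37 × 1.38 × 0.94 = 0.4800
σ²_T = Σσ²ᵢ + 2·Σσ_ij = 4.1804 + 2 × 1.2694 = 6.7192
α = (3/2)·(1 − 4.1804/6.7192) = 0.57

α = 0.57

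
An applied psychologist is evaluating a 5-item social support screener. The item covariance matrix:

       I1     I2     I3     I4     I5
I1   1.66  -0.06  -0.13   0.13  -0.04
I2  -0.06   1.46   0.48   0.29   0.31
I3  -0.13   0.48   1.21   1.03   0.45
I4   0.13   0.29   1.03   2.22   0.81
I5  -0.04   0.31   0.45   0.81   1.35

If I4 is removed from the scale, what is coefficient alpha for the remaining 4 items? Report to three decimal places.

Remaining items: I1, I2, I3, I5 (k = 4).
sum of item variances = 1.66 + 1.46 + 1.21 + 1.35 = 5.68
total variance = 5.68 + 2 × 1.01 = 7.70
α (item deleted) = (4/3)·(1 − 5.68/7.70) = 0.350

coefficient alpha = 0.350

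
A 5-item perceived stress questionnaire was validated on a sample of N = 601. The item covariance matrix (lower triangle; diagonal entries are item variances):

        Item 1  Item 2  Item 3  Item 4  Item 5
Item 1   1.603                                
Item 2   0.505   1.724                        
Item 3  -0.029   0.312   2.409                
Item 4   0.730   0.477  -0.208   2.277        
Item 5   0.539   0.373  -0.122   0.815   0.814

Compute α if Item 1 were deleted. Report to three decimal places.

α = 0.418

Remaining items: Item 2, Item 3, Item 4, Item 5 (k = 4).
Σσ²ᵢ = 1.724 + 2.409 + 2.277 + 0.814 = 7.224
Var(T) = 7.224 + 2 × 1.647 = 10.518
α (item deleted) = (4/3)·(1 − 7.224/10.518) = 0.418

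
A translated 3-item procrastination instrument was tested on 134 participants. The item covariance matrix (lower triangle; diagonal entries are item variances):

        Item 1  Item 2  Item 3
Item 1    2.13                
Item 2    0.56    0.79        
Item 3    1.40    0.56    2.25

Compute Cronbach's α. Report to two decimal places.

ΣVar(i) = 2.13 + 0.79 + 2.25 = 5.17
Sum of off-diagonal covariances = 2.52
σ²_T = 5.17 + 2 × 2.52 = 10.21
α = (k/(k−1))·(1 − ΣVar(i)/σ²_T) = (3/2)·(1 − 5.17/10.21) = 0.74

Cronbach's α = 0.74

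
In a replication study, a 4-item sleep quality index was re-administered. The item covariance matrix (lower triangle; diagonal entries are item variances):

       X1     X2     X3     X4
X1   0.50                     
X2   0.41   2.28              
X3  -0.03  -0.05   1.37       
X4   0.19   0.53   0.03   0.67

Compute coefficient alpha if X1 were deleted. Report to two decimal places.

α = 0.29

Remaining items: X2, X3, X4 (k = 3).
Σσᵢ² = 2.28 + 1.37 + 0.67 = 4.32
total variance = 4.32 + 2 × 0.51 = 5.34
α (item deleted) = (3/2)·(1 − 4.32/5.34) = 0.29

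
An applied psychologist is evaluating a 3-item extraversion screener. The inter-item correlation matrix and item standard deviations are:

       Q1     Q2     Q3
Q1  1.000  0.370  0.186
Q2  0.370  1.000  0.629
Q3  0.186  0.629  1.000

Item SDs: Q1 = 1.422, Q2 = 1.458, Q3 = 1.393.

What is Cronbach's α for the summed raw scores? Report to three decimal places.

Σσ²ᵢ = 1.422² + 1.458² + 1.393² = 6.0883
Covariances σ_ij = r_ij · s_i · s_j:
  σ(Q1,Q2) = 0.370 × 1.422 × 1.458 = 0.7671
  σ(Q1,Q3) = 0.186 × 1.422 × 1.393 = 0.3684
  σ(Q2,Q3) = 0.629 × 1.458 × 1.393 = 1.2775
σ²_T = Σσ²ᵢ + 2·Σσ_ij = 6.0883 + 2 × 2.4130 = 10.9143
α = (3/2)·(1 − 6.0883/10.9143) = 0.663

α = 0.663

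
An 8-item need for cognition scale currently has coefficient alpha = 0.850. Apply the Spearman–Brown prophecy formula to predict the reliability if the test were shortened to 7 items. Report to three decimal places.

predicted reliability = 0.832

Length factor m = 7/8 = 0.8750
α' = m·α / (1 − (1−m)·α)
   = 7/8 × 0.850 / (1 − (1 − 7/8) × 0.850)
   = 0.7438 / 0.8938 = 0.832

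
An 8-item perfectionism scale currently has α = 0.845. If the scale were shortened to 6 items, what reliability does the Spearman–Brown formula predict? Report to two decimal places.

predicted reliability = 0.80

Length factor m = 6/8 = 0.7500
α' = m·α / (1 − (1−m)·α)
   = 6/8 × 0.845 / (1 − (1 − 6/8) × 0.845)
   = 0.6338 / 0.7888 = 0.80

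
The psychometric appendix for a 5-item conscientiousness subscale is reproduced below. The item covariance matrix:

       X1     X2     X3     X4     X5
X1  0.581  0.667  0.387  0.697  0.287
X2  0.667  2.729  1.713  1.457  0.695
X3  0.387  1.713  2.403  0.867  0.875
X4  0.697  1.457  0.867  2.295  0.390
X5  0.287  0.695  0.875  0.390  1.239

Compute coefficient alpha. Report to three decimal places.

Σσᵢ² = 0.581 + 2.729 + 2.403 + 2.295 + 1.239 = 9.247
Sum of off-diagonal covariances = 8.035
total variance = 9.247 + 2 × 8.035 = 25.317
α = (k/(k−1))·(1 − Σσᵢ²/total variance) = (5/4)·(1 − 9.247/25.317) = 0.793

α = 0.793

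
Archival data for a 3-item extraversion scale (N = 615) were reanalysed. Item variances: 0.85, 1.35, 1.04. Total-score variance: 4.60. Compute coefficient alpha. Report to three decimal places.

Σσᵢ² = 0.85 + 1.35 + 1.04 = 3.24
α = (k/(k−1))·(1 − Σσᵢ²/Var(T)) = (3/2)·(1 − 3.24/4.60) = 0.443

α = 0.443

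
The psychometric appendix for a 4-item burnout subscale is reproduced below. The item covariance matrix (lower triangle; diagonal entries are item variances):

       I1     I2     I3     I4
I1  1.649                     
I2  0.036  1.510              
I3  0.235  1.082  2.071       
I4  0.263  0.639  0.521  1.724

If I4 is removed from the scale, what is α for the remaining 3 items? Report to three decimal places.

α = 0.511

Remaining items: I1, I2, I3 (k = 3).
Σσᵢ² = 1.649 + 1.510 + 2.071 = 5.230
total variance = 5.230 + 2 × 1.353 = 7.936
α (item deleted) = (3/2)·(1 − 5.230/7.936) = 0.511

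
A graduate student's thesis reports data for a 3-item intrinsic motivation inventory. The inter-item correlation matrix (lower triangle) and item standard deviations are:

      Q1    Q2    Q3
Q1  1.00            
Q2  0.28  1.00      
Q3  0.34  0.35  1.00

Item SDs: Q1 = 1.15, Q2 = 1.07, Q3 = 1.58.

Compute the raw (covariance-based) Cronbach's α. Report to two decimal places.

Cronbach's α = 0.58

Σσ²ᵢ = 1.15² + 1.07² + 1.58² = 4.9638
Covariances σ_ij = r_ij · s_i · s_j:
  σ(Q1,Q2) = 0.28 × 1.15 × 1.07 = 0.3445
  σ(Q1,Q3) = 0.34 × 1.15 × 1.58 = 0.6178
  σ(Q2,Q3) = 0.35 × 1.07 × 1.58 = 0.5917
σ²_T = Σσ²ᵢ + 2·Σσ_ij = 4.9638 + 2 × 1.5540 = 8.0718
α = (3/2)·(1 − 4.9638/8.0718) = 0.58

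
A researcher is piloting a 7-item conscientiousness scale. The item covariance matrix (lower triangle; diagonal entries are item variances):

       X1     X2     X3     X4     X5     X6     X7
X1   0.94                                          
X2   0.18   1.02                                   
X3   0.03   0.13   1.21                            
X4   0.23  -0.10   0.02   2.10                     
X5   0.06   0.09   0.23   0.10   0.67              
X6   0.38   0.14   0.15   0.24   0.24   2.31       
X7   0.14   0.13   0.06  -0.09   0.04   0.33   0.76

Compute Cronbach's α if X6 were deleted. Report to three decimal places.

Remaining items: X1, X2, X3, X4, X5, X7 (k = 6).
Σσᵢ² = 0.94 + 1.02 + 1.21 + 2.10 + 0.67 + 0.76 = 6.70
Var(T) = 6.70 + 2 × 1.25 = 9.20
α (item deleted) = (6/5)·(1 − 6.70/9.20) = 0.326

α = 0.326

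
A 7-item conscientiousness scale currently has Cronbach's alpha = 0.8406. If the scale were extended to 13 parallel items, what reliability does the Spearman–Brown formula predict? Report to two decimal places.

Length factor m = 13/7 = 1.8571
α' = m·α / (1 + (m−1)·α)
   = 13/7 × 0.8406 / (1 + (13/7 − 1) × 0.8406)
   = 1.5611 / 1.7205 = 0.91

predicted reliability = 0.91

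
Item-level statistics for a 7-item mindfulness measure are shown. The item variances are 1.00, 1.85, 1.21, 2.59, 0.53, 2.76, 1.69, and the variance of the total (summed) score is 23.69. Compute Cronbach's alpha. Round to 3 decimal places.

sum of item variances = 1.00 + 1.85 + 1.21 + 2.59 + 0.53 + 2.76 + 1.69 = 11.63
α = (k/(k−1))·(1 − sum of item variances/total variance) = (7/6)·(1 − 11.63/23.69) = 0.594

Cronbach's alpha = 0.594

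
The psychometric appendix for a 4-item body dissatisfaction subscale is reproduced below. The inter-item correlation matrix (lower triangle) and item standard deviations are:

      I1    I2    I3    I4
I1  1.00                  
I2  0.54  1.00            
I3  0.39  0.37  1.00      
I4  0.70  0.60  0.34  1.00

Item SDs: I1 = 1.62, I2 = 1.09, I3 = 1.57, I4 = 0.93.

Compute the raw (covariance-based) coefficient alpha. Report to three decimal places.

α = 0.760

Σσ²ᵢ = 1.62² + 1.09² + 1.57² + 0.93² = 7.1423
Covariances σ_ij = r_ij · s_i · s_j:
  σ(I1,I2) = 0.54 × 1.62 × 1.09 = 0.9535
  σ(I1,I3) = 0.39 × 1.62 × 1.57 = 0.9919
  σ(I1,I4) = 0.70 × 1.62 × 0.93 = 1.0546
  σ(I2,I3) = 0.37 × 1.09 × 1.57 = 0.6332
  σ(I2,I4) = 0.60 × 1.09 × 0.93 = 0.6082
  σ(I3,I4) = 0.34 × 1.57 × 0.93 = 0.4964
σ²_T = Σσ²ᵢ + 2·Σσ_ij = 7.1423 + 2 × 4.7378 = 16.6179
α = (4/3)·(1 − 7.1423/16.6179) = 0.760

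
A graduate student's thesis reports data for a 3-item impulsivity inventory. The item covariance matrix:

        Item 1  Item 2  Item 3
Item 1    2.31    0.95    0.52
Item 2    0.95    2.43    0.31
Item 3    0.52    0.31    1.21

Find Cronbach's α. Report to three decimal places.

ΣVar(i) = 2.31 + 2.43 + 1.21 = 5.95
Sum of the distinct covariances = 1.78
σ²_T = 5.95 + 2 × 1.78 = 9.51
α = (k/(k−1))·(1 − ΣVar(i)/σ²_T) = (3/2)·(1 − 5.95/9.51) = 0.562

Cronbach's α = 0.562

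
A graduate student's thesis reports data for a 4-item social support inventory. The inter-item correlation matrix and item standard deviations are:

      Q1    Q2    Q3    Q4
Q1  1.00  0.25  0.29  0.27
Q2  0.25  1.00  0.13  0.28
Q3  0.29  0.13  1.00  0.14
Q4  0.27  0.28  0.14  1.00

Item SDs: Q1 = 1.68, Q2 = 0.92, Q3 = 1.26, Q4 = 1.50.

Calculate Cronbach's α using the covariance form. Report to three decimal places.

α = 0.531

Σσ²ᵢ = 1.68² + 0.92² + 1.26² + 1.50² = 7.5064
Covariances σ_ij = r_ij · s_i · s_j:
  σ(Q1,Q2) = 0.25 × 1.68 × 0.92 = 0.3864
  σ(Q1,Q3) = 0.29 × 1.68 × 1.26 = 0.6139
  σ(Q1,Q4) = 0.27 × 1.68 × 1.50 = 0.6804
  σ(Q2,Q3) = 0.13 × 0.92 × 1.26 = 0.1507
  σ(Q2,Q4) = 0.28 × 0.92 × 1.50 = 0.3864
  σ(Q3,Q4) = 0.14 × 1.26 × 1.50 = 0.2646
σ²_T = Σσ²ᵢ + 2·Σσ_ij = 7.5064 + 2 × 2.4824 = 12.4712
α = (4/3)·(1 − 7.5064/12.4712) = 0.531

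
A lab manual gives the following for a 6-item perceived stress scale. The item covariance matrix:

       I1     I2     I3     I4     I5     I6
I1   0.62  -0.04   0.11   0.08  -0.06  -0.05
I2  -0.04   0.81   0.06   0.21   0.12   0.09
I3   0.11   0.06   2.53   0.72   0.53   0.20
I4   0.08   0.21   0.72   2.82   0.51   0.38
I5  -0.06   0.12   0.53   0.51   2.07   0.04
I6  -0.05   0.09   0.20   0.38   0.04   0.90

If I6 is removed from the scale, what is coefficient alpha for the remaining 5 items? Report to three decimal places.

Remaining items: I1, I2, I3, I4, I5 (k = 5).
Σσ²ᵢ = 0.62 + 0.81 + 2.53 + 2.82 + 2.07 = 8.85
σ²_total = 8.85 + 2 × 2.24 = 13.33
α (item deleted) = (5/4)·(1 − 8.85/13.33) = 0.420

coefficient alpha = 0.420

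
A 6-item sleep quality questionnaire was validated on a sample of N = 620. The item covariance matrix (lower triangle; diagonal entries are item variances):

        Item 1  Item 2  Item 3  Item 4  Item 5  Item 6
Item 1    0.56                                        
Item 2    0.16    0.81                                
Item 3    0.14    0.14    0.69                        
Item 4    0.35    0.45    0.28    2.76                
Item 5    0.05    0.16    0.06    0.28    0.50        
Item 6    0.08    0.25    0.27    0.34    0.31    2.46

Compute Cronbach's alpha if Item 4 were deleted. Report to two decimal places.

Remaining items: Item 1, Item 2, Item 3, Item 5, Item 6 (k = 5).
Σσ²ᵢ = 0.56 + 0.81 + 0.69 + 0.50 + 2.46 = 5.02
σ²_T = 5.02 + 2 × 1.62 = 8.26
α (item deleted) = (5/4)·(1 − 5.02/8.26) = 0.49

α = 0.49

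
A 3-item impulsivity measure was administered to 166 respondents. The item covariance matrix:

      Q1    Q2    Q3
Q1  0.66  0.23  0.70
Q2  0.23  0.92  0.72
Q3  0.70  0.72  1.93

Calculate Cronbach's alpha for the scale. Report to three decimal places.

sum of item variances = 0.66 + 0.92 + 1.93 = 3.51
Σ_{i<j} σ_ij = 1.65
σ²_total = 3.51 + 2 × 1.65 = 6.81
α = (k/(k−1))·(1 − sum of item variances/σ²_total) = (3/2)·(1 − 3.51/6.81) = 0.727

Cronbach's alpha = 0.727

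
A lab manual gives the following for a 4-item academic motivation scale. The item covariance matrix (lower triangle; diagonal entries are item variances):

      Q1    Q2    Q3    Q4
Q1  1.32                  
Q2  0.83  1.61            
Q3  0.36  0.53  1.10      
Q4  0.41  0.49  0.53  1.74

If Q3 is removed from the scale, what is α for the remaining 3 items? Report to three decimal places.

α = 0.638

Remaining items: Q1, Q2, Q4 (k = 3).
sum of item variances = 1.32 + 1.61 + 1.74 = 4.67
σ²_T = 4.67 + 2 × 1.73 = 8.13
α (item deleted) = (3/2)·(1 − 4.67/8.13) = 0.638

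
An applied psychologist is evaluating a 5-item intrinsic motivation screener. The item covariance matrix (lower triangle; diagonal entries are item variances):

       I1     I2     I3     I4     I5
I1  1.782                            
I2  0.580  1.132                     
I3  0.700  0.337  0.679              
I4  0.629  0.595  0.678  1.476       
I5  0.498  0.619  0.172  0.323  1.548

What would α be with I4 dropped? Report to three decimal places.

Remaining items: I1, I2, I3, I5 (k = 4).
sum of item variances = 1.782 + 1.132 + 0.679 + 1.548 = 5.141
σ²_T = 5.141 + 2 × 2.906 = 10.953
α (item deleted) = (4/3)·(1 − 5.141/10.953) = 0.708

α = 0.708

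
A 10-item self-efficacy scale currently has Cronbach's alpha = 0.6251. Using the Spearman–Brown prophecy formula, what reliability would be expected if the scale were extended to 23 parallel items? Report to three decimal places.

Length factor m = 23/10 = 2.3000
α' = m·α / (1 + (m−1)·α)
   = 23/10 × 0.6251 / (1 + (23/10 − 1) × 0.6251)
   = 1.4377 / 1.8126 = 0.793

predicted reliability = 0.793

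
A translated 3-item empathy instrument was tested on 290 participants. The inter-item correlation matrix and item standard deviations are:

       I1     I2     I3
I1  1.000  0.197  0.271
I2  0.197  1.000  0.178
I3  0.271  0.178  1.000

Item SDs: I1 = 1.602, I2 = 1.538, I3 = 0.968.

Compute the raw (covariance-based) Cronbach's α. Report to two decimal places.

Σσ²ᵢ = 1.602² + 1.538² + 0.968² = 5.8689
Covariances σ_ij = r_ij · s_i · s_j:
  σ(I1,I2) = 0.197 × 1.602 × 1.538 = 0.4854
  σ(I1,I3) = 0.271 × 1.602 × 0.968 = 0.4202
  σ(I2,I3) = 0.178 × 1.538 × 0.968 = 0.2650
σ²_T = Σσ²ᵢ + 2·Σσ_ij = 5.8689 + 2 × 1.1706 = 8.2101
α = (3/2)·(1 − 5.8689/8.2101) = 0.43

Cronbach's α = 0.43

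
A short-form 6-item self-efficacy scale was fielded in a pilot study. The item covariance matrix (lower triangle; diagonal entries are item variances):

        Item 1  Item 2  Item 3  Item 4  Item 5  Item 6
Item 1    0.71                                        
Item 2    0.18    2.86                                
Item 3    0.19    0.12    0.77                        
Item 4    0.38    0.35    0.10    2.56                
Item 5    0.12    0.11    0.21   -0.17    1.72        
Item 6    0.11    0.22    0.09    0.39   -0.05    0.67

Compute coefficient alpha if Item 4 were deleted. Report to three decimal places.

coefficient alpha = 0.348

Remaining items: Item 1, Item 2, Item 3, Item 5, Item 6 (k = 5).
ΣVar(i) = 0.71 + 2.86 + 0.77 + 1.72 + 0.67 = 6.73
σ²_T = 6.73 + 2 × 1.30 = 9.33
α (item deleted) = (5/4)·(1 − 6.73/9.33) = 0.348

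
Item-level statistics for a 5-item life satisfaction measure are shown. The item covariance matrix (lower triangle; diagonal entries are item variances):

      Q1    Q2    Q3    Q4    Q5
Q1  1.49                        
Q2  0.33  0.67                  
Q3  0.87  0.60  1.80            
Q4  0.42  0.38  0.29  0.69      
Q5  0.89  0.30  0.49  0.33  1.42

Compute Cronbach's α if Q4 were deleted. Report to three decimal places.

Cronbach's α = 0.752

Remaining items: Q1, Q2, Q3, Q5 (k = 4).
Σσ²ᵢ = 1.49 + 0.67 + 1.80 + 1.42 = 5.38
σ²_T = 5.38 + 2 × 3.48 = 12.34
α (item deleted) = (4/3)·(1 − 5.38/12.34) = 0.752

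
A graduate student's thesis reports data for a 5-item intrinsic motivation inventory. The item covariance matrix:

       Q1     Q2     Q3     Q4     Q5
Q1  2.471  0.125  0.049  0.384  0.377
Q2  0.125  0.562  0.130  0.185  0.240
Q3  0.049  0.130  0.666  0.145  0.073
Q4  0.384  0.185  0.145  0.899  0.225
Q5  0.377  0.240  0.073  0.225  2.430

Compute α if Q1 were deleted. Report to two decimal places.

α = 0.41

Remaining items: Q2, Q3, Q4, Q5 (k = 4).
Σσ²ᵢ = 0.562 + 0.666 + 0.899 + 2.430 = 4.557
σ²_total = 4.557 + 2 × 0.998 = 6.553
α (item deleted) = (4/3)·(1 − 4.557/6.553) = 0.41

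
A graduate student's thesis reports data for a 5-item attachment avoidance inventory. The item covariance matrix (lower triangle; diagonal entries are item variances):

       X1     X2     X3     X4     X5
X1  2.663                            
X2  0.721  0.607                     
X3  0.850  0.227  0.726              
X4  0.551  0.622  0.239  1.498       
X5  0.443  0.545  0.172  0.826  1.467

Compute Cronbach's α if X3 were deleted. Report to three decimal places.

α = 0.724

Remaining items: X1, X2, X4, X5 (k = 4).
Σσᵢ² = 2.663 + 0.607 + 1.498 + 1.467 = 6.235
total variance = 6.235 + 2 × 3.708 = 13.651
α (item deleted) = (4/3)·(1 − 6.235/13.651) = 0.724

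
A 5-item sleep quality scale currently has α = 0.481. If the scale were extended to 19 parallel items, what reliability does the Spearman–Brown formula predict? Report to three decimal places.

predicted reliability = 0.779

Length factor m = 19/5 = 3.8000
α' = m·α / (1 + (m−1)·α)
   = 19/5 × 0.481 / (1 + (19/5 − 1) × 0.481)
   = 1.8278 / 2.3468 = 0.779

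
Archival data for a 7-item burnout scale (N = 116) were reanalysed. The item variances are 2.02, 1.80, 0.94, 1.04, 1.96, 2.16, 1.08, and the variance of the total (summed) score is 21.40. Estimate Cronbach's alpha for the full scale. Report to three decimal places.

α = 0.567

ΣVar(i) = 2.02 + 1.80 + 0.94 + 1.04 + 1.96 + 2.16 + 1.08 = 11.00
α = (k/(k−1))·(1 − ΣVar(i)/σ²_total) = (7/6)·(1 − 11.00/21.40) = 0.567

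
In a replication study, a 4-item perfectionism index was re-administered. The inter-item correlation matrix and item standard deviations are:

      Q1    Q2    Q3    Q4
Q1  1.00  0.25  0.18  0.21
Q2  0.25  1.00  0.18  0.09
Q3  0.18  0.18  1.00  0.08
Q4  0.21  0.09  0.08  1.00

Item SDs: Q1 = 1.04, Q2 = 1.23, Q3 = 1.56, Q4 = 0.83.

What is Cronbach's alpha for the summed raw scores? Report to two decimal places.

Cronbach's alpha = 0.42

Σσ²ᵢ = 1.04² + 1.23² + 1.56² + 0.83² = 5.7170
Covariances σ_ij = r_ij · s_i · s_j:
  σ(Q1,Q2) = 0.25 × 1.04 × 1.23 = 0.3198
  σ(Q1,Q3) = 0.18 × 1.04 × 1.56 = 0.2920
  σ(Q1,Q4) = 0.21 × 1.04 × 0.83 = 0.1813
  σ(Q2,Q3) = 0.18 × 1.23 × 1.56 = 0.3454
  σ(Q2,Q4) = 0.09 × 1.23 × 0.83 = 0.0919
  σ(Q3,Q4) = 0.08 × 1.56 × 0.83 = 0.1036
σ²_T = Σσ²ᵢ + 2·Σσ_ij = 5.7170 + 2 × 1.3340 = 8.3850
α = (4/3)·(1 − 5.7170/8.3850) = 0.42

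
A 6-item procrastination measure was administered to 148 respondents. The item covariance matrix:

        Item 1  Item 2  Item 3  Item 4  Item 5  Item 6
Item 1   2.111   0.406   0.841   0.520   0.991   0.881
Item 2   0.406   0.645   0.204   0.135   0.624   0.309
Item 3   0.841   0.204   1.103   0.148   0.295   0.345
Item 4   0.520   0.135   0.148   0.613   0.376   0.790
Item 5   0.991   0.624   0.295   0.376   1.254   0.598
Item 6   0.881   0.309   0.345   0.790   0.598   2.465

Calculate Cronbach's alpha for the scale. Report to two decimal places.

α = 0.77

Σσᵢ² = 2.111 + 0.645 + 1.103 + 0.613 + 1.254 + 2.465 = 8.191
Σ_{i<j} σ_ij = 7.463
σ²_T = 8.191 + 2 × 7.463 = 23.117
α = (k/(k−1))·(1 − Σσᵢ²/σ²_T) = (6/5)·(1 − 8.191/23.117) = 0.77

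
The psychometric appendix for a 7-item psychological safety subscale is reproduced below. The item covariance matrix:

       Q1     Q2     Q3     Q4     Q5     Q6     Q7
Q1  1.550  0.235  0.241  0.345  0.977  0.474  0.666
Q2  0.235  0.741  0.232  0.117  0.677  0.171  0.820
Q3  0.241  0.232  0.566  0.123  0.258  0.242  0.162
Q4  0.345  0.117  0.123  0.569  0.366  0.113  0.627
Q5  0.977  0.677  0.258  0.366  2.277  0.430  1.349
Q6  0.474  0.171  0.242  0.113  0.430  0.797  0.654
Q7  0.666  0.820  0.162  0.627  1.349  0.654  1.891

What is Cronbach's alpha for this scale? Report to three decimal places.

α = 0.803

ΣVar(i) = 1.550 + 0.741 + 0.566 + 0.569 + 2.277 + 0.797 + 1.891 = 8.391
Sum of the distinct covariances = 9.279
σ²_T = 8.391 + 2 × 9.279 = 26.949
α = (k/(k−1))·(1 − ΣVar(i)/σ²_T) = (7/6)·(1 − 8.391/26.949) = 0.803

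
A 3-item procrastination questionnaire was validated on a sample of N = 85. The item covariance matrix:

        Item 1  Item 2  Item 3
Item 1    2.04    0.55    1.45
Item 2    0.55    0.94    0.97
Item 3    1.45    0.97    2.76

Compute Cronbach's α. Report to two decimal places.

Σσᵢ² = 2.04 + 0.94 + 2.76 = 5.74
Sum of off-diagonal covariances = 2.97
Var(T) = 5.74 + 2 × 2.97 = 11.68
α = (k/(k−1))·(1 − Σσᵢ²/Var(T)) = (3/2)·(1 − 5.74/11.68) = 0.76

Cronbach's α = 0.76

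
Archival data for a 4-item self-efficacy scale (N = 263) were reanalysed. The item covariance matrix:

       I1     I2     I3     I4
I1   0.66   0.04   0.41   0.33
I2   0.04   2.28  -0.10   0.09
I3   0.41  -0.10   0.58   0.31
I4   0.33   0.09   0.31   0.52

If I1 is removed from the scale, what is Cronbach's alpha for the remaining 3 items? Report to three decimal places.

Remaining items: I2, I3, I4 (k = 3).
ΣVar(i) = 2.28 + 0.58 + 0.52 = 3.38
σ²_total = 3.38 + 2 × 0.30 = 3.98
α (item deleted) = (3/2)·(1 − 3.38/3.98) = 0.226

Cronbach's alpha = 0.226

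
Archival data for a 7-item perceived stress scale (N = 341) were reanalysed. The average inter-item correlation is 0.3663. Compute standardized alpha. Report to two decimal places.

Standardized α = k·r̄ / (1 + (k−1)·r̄) = 7 × 0.3663 / (1 + 6 × 0.3663)
  = 2.5641 / 3.1978 = 0.80

standardized alpha = 0.80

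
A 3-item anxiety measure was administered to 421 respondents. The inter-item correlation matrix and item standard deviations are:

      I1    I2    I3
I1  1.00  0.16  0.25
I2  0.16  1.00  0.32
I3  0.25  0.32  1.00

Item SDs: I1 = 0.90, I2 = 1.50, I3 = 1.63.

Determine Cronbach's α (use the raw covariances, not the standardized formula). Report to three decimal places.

Σσ²ᵢ = 0.90² + 1.50² + 1.63² = 5.7169
Covariances σ_ij = r_ij · s_i · s_j:
  σ(I1,I2) = 0.16 × 0.90 × 1.50 = 0.2160
  σ(I1,I3) = 0.25 × 0.90 × 1.63 = 0.3667
  σ(I2,I3) = 0.32 × 1.50 × 1.63 = 0.7824
σ²_T = Σσ²ᵢ + 2·Σσ_ij = 5.7169 + 2 × 1.3651 = 8.4471
α = (3/2)·(1 − 5.7169/8.4471) = 0.485

Cronbach's α = 0.485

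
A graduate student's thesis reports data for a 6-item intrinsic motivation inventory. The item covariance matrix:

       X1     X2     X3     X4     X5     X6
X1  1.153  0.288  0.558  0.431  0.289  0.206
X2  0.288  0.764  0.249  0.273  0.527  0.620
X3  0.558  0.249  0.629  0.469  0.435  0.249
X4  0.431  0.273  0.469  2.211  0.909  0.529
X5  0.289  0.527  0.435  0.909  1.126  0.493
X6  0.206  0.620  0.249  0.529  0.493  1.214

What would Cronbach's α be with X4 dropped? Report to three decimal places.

Remaining items: X1, X2, X3, X5, X6 (k = 5).
Σσ²ᵢ = 1.153 + 0.764 + 0.629 + 1.126 + 1.214 = 4.886
σ²_total = 4.886 + 2 × 3.914 = 12.714
α (item deleted) = (5/4)·(1 − 4.886/12.714) = 0.770

α = 0.770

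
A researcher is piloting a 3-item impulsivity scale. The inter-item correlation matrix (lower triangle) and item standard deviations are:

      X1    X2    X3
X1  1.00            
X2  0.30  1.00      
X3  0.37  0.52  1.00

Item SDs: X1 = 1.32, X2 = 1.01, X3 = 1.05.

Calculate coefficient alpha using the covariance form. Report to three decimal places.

coefficient alpha = 0.647

Σσ²ᵢ = 1.32² + 1.01² + 1.05² = 3.8650
Covariances σ_ij = r_ij · s_i · s_j:
  σ(X1,X2) = 0.30 × 1.32 × 1.01 = 0.4000
  σ(X1,X3) = 0.37 × 1.32 × 1.05 = 0.5128
  σ(X2,X3) = 0.52 × 1.01 × 1.05 = 0.5515
σ²_T = Σσ²ᵢ + 2·Σσ_ij = 3.8650 + 2 × 1.4643 = 6.7936
α = (3/2)·(1 − 3.8650/6.7936) = 0.647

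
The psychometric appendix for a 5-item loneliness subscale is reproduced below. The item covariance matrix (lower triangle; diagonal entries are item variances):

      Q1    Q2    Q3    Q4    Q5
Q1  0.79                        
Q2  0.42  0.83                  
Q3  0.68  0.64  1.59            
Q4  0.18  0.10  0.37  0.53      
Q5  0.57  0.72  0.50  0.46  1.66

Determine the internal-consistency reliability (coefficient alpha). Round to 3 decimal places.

Σσ²ᵢ = 0.79 + 0.83 + 1.59 + 0.53 + 1.66 = 5.40
Sum of the distinct covariances = 4.64
σ²_total = 5.40 + 2 × 4.64 = 14.68
α = (k/(k−1))·(1 − Σσ²ᵢ/σ²_total) = (5/4)·(1 − 5.40/14.68) = 0.790

coefficient alpha = 0.790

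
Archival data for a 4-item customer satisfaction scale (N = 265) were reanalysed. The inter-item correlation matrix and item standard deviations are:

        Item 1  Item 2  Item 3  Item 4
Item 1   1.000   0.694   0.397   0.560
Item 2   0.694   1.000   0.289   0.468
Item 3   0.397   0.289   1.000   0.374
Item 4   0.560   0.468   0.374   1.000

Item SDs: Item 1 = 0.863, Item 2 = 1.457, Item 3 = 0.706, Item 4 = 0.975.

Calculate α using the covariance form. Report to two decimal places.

α = 0.75

Σσ²ᵢ = 0.863² + 1.457² + 0.706² + 0.975² = 4.3167
Covariances σ_ij = r_ij · s_i · s_j:
  σ(Item 1,Item 2) = 0.694 × 0.863 × 1.457 = 0.8726
  σ(Item 1,Item 3) = 0.397 × 0.863 × 0.706 = 0.2419
  σ(Item 1,Item 4) = 0.560 × 0.863 × 0.975 = 0.4712
  σ(Item 2,Item 3) = 0.289 × 1.457 × 0.706 = 0.2973
  σ(Item 2,Item 4) = 0.468 × 1.457 × 0.975 = 0.6648
  σ(Item 3,Item 4) = 0.374 × 0.706 × 0.975 = 0.2574
σ²_T = Σσ²ᵢ + 2·Σσ_ij = 4.3167 + 2 × 2.8052 = 9.9271
α = (4/3)·(1 − 4.3167/9.9271) = 0.75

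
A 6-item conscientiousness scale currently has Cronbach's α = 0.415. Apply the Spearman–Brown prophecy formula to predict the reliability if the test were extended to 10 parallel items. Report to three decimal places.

Length factor m = 10/6 = 1.6667
α' = m·α / (1 + (m−1)·α)
   = 10/6 × 0.415 / (1 + (10/6 − 1) × 0.415)
   = 0.6917 / 1.2767 = 0.542

predicted reliability = 0.542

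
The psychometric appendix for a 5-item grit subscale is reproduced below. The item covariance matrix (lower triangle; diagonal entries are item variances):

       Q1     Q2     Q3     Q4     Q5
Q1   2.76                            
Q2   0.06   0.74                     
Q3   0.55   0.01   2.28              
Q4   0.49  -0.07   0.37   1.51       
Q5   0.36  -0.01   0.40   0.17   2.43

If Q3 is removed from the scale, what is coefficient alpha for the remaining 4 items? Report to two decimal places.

coefficient alpha = 0.28

Remaining items: Q1, Q2, Q4, Q5 (k = 4).
Σσ²ᵢ = 2.76 + 0.74 + 1.51 + 2.43 = 7.44
σ²_total = 7.44 + 2 × 1.00 = 9.44
α (item deleted) = (4/3)·(1 − 7.44/9.44) = 0.28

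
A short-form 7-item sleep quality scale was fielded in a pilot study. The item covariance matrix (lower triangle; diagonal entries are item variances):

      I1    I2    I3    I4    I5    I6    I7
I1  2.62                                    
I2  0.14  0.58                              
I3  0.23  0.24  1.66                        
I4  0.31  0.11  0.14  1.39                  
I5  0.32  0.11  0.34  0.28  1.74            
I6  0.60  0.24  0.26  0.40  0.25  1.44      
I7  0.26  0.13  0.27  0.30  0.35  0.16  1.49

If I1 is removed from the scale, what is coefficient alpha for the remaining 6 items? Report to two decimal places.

coefficient alpha = 0.56

Remaining items: I2, I3, I4, I5, I6, I7 (k = 6).
ΣVar(i) = 0.58 + 1.66 + 1.39 + 1.74 + 1.44 + 1.49 = 8.30
σ²_T = 8.30 + 2 × 3.58 = 15.46
α (item deleted) = (6/5)·(1 − 8.30/15.46) = 0.56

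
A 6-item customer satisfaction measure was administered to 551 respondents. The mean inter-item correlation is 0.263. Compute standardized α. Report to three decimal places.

Standardized α = k·r̄ / (1 + (k−1)·r̄) = 6 × 0.263 / (1 + 5 × 0.263)
  = 1.5780 / 2.3150 = 0.682

α = 0.682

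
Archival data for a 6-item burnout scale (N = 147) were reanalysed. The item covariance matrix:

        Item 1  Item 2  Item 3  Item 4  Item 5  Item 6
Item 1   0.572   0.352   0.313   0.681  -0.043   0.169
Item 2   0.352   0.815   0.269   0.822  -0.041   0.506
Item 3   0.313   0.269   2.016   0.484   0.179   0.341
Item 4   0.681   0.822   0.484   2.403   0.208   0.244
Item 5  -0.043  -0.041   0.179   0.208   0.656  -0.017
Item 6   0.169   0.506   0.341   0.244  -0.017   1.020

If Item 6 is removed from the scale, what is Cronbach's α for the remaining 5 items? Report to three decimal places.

α = 0.624

Remaining items: Item 1, Item 2, Item 3, Item 4, Item 5 (k = 5).
ΣVar(i) = 0.572 + 0.815 + 2.016 + 2.403 + 0.656 = 6.462
σ²_total = 6.462 + 2 × 3.224 = 12.910
α (item deleted) = (5/4)·(1 − 6.462/12.910) = 0.624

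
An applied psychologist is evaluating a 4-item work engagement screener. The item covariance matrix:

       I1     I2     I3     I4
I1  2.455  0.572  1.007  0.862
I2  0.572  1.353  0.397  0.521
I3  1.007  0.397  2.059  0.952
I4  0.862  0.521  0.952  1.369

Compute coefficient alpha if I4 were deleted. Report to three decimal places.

α = 0.604

Remaining items: I1, I2, I3 (k = 3).
Σσ²ᵢ = 2.455 + 1.353 + 2.059 = 5.867
σ²_T = 5.867 + 2 × 1.976 = 9.819
α (item deleted) = (3/2)·(1 − 5.867/9.819) = 0.604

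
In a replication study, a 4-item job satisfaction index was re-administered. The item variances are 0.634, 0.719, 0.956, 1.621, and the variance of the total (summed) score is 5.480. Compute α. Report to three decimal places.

α = 0.377

Σσ²ᵢ = 0.634 + 0.719 + 0.956 + 1.621 = 3.930
α = (k/(k−1))·(1 − Σσ²ᵢ/Var(T)) = (4/3)·(1 − 3.930/5.480) = 0.377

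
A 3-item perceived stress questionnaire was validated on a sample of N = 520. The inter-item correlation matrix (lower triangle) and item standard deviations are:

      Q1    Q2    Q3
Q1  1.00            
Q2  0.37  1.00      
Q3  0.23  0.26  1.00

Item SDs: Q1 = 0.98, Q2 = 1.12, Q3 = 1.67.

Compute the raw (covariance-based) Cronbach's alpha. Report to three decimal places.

Cronbach's alpha = 0.505

Σσ²ᵢ = 0.98² + 1.12² + 1.67² = 5.0037
Covariances σ_ij = r_ij · s_i · s_j:
  σ(Q1,Q2) = 0.37 × 0.98 × 1.12 = 0.4061
  σ(Q1,Q3) = 0.23 × 0.98 × 1.67 = 0.3764
  σ(Q2,Q3) = 0.26 × 1.12 × 1.67 = 0.4863
σ²_T = Σσ²ᵢ + 2·Σσ_ij = 5.0037 + 2 × 1.2688 = 7.5413
α = (3/2)·(1 − 5.0037/7.5413) = 0.505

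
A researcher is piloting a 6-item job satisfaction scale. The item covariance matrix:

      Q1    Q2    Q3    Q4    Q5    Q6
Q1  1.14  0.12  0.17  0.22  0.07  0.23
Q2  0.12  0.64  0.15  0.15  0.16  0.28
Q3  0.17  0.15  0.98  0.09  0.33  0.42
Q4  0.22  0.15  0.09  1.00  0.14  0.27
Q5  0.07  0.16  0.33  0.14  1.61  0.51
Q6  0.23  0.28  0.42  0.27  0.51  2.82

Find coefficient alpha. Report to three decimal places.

coefficient alpha = 0.536

ΣVar(i) = 1.14 + 0.64 + 0.98 + 1.00 + 1.61 + 2.82 = 8.19
Sum of the distinct covariances = 3.31
σ²_total = 8.19 + 2 × 3.31 = 14.81
α = (k/(k−1))·(1 − ΣVar(i)/σ²_total) = (6/5)·(1 − 8.19/14.81) = 0.536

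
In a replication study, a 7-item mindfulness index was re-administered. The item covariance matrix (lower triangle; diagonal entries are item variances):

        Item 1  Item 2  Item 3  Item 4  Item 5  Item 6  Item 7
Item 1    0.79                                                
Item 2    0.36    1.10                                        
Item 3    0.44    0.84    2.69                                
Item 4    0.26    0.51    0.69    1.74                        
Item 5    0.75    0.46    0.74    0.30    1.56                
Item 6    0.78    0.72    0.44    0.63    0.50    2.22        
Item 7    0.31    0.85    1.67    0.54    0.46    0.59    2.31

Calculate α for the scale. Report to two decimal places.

α = 0.79

Σσ²ᵢ = 0.79 + 1.10 + 2.69 + 1.74 + 1.56 + 2.22 + 2.31 = 12.41
Σ_{i<j} σ_ij = 12.84
σ²_total = 12.41 + 2 × 12.84 = 38.09
α = (k/(k−1))·(1 − Σσ²ᵢ/σ²_total) = (7/6)·(1 − 12.41/38.09) = 0.79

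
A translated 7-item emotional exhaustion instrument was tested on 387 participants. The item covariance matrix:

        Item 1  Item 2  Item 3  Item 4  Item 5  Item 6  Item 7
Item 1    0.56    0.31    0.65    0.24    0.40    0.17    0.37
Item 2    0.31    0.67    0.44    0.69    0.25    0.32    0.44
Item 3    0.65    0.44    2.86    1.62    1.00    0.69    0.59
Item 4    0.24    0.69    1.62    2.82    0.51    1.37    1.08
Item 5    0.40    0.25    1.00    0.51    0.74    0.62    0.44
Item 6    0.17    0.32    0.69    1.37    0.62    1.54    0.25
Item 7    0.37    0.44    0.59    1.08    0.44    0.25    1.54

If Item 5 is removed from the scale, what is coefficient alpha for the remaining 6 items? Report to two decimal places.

α = 0.78

Remaining items: Item 1, Item 2, Item 3, Item 4, Item 6, Item 7 (k = 6).
Σσ²ᵢ = 0.56 + 0.67 + 2.86 + 2.82 + 1.54 + 1.54 = 9.99
Var(T) = 9.99 + 2 × 9.23 = 28.45
α (item deleted) = (6/5)·(1 − 9.99/28.45) = 0.78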